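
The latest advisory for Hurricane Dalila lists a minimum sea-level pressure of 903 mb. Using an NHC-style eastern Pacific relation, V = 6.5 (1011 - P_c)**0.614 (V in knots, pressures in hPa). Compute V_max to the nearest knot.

ΔP = 1011 − 903 = 108 mb.
108^0.614 ≈ 17.722.
V ≈ 6.5 × 17.722 ≈ 115.2 kt.

115 kt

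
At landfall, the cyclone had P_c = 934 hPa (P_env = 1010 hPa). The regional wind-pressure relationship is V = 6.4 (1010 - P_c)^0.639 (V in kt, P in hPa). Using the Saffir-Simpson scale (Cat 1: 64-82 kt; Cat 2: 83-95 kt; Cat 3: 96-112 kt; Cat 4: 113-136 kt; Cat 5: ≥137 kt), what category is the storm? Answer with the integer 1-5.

3

ΔP = 1010 − 934 = 76 hPa.
V ≈ 6.4 × 76^0.639 = 6.4 × 15.92 ≈ 102 kt.
102 kt falls in the Category 3 band.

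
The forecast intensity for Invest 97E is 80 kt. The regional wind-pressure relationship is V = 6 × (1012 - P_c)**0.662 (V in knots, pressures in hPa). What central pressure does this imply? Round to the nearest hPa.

962 hPa

ΔP = (V / 6)^(1/0.662) = (80/6)^1.511.
80/6 = 13.333; 13.333^1.511 ≈ 50.04 hPa.
P_c = 1012 − 50.04 = 961.96 ≈ 962 hPa.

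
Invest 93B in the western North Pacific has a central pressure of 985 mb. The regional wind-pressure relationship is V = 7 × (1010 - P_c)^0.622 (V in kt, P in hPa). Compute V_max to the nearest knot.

52 kt

ΔP = 1010 − 985 = 25 mb.
25^0.622 ≈ 7.405.
V ≈ 7 × 7.405 ≈ 51.8 kt.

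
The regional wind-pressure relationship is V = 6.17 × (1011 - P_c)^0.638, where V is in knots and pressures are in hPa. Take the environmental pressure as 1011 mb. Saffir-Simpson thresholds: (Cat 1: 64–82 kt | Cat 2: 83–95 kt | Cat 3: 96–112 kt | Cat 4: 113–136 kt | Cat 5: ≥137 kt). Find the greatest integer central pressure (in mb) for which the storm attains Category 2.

Category 2 begins at V = 83 kt.
Required ΔP = (83/6.17)^(1/0.638) = 13.452^1.567 ≈ 58.79 mb.
P_c ≤ 1011 − 58.79 = 952.21, so the highest integer P_c is 952 mb.

952 mb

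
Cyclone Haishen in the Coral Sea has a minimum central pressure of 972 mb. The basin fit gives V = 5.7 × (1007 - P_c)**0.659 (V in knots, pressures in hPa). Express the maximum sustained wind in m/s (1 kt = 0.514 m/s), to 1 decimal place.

ΔP = 1007 − 972 = 35 mb.
V ≈ 5.7 × 35^0.659 = 5.7 × 10.412 ≈ 59.349 kt.
59.349 × 0.514 ≈ 30.51 m/s → 30.5 m/s.

30.5 m/s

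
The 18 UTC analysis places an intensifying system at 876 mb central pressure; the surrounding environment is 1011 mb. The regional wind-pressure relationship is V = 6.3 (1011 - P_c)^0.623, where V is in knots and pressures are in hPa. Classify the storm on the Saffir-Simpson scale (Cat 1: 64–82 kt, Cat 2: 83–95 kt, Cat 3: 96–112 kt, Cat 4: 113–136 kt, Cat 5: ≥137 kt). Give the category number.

ΔP = 1011 − 876 = 135 mb.
V ≈ 6.3 × 135^0.623 = 6.3 × 21.24 ≈ 134 kt.
134 kt falls in the Category 4 band.

4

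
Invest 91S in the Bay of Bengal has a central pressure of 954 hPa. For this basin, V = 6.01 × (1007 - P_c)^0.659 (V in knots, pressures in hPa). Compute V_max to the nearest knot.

82 kt

ΔP = 1007 − 954 = 53 hPa.
53^0.659 ≈ 13.687.
V ≈ 6.01 × 13.687 ≈ 82.3 kt.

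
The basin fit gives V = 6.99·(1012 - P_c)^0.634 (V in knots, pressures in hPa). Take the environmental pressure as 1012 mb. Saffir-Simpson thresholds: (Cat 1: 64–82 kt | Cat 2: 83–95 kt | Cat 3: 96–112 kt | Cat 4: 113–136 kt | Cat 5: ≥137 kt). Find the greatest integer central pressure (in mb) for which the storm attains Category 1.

979 mb

Category 1 begins at V = 64 kt.
Required ΔP = (64/6.99)^(1/0.634) = 9.156^1.577 ≈ 32.88 mb.
P_c ≤ 1012 − 32.88 = 979.12, so the highest integer P_c is 979 mb.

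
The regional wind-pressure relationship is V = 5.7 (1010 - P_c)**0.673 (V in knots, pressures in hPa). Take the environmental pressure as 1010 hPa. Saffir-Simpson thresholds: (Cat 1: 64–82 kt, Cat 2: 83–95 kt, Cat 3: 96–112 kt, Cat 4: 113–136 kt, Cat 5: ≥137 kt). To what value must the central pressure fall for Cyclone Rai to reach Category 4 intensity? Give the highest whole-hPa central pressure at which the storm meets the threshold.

925 hPa

Category 4 begins at V = 113 kt.
Required ΔP = (113/5.7)^(1/0.673) = 19.825^1.486 ≈ 84.62 hPa.
P_c ≤ 1010 − 84.62 = 925.38, so the highest integer P_c is 925 hPa.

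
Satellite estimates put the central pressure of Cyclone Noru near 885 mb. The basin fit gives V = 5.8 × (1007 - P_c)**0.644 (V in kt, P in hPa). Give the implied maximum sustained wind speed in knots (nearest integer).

ΔP = 1007 − 885 = 122 mb.
122^0.644 ≈ 22.061.
V ≈ 5.8 × 22.061 ≈ 128.0 kt.

128 kt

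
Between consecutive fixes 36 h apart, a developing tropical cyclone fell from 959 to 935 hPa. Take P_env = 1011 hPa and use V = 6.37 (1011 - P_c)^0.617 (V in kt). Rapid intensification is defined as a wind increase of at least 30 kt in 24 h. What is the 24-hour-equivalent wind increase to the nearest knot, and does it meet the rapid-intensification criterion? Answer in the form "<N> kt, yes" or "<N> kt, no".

13 kt, no

V₁: ΔP = 52, V ≈ 6.37 × 52^0.617 ≈ 72.93 kt.
V₂: ΔP = 76, V ≈ 6.37 × 76^0.617 ≈ 92.17 kt.
ΔV over 36 h = 19.24 kt → 24 h equivalent = 19.24 × 24/36 ≈ 12.83 kt.
13 kt < 30 kt ⇒ not rapid intensification.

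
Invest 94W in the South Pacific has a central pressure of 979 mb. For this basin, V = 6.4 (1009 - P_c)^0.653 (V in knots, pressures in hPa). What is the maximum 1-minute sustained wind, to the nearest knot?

ΔP = 1009 − 979 = 30 mb.
30^0.653 ≈ 9.216.
V ≈ 6.4 × 9.216 ≈ 59.0 kt.

59 kt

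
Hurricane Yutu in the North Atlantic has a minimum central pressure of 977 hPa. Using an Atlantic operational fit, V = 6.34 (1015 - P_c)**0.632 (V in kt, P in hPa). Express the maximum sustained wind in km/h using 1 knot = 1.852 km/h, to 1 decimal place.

ΔP = 1015 − 977 = 38 hPa.
V ≈ 6.34 × 38^0.632 = 6.34 × 9.964 ≈ 63.170 kt.
63.170 × 1.852 ≈ 116.99 km/h → 117.0 km/h.

117.0 km/h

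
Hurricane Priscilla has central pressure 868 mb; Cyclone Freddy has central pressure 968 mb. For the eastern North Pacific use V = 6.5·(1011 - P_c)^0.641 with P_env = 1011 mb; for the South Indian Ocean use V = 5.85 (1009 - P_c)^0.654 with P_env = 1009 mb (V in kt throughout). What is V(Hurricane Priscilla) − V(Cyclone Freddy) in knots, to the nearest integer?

90 kt

Hurricane Priscilla: ΔP = 143; V ≈ 6.5 × 143^0.641 ≈ 156.49 kt.
Cyclone Freddy: ΔP = 41; V ≈ 5.85 × 41^0.654 ≈ 66.36 kt.
Difference ≈ 156.49 − 66.36 = 90.13 → 90 kt.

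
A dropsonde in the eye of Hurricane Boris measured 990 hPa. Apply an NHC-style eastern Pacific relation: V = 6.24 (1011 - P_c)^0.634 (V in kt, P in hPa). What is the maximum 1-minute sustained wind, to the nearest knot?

43 kt

ΔP = 1011 − 990 = 21 hPa.
21^0.634 ≈ 6.891.
V ≈ 6.24 × 6.891 ≈ 43.0 kt.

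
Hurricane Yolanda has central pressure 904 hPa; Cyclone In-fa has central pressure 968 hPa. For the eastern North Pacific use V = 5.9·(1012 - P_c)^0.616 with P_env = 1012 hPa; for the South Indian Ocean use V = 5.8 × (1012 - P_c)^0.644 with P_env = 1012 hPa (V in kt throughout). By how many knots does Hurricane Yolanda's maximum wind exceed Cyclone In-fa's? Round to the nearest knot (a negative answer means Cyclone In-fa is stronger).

Hurricane Yolanda: ΔP = 108; V ≈ 5.9 × 108^0.616 ≈ 105.55 kt.
Cyclone In-fa: ΔP = 44; V ≈ 5.8 × 44^0.644 ≈ 66.35 kt.
Difference ≈ 105.55 − 66.35 = 39.20 → 39 kt.

39 kt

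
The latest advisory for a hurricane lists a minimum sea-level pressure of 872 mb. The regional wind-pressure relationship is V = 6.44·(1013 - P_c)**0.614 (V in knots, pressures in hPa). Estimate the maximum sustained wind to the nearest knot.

134 kt

ΔP = 1013 − 872 = 141 mb.
141^0.614 ≈ 20.875.
V ≈ 6.44 × 20.875 ≈ 134.4 kt.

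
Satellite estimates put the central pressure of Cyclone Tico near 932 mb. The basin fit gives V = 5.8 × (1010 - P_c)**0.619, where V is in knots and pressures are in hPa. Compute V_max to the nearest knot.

86 kt

ΔP = 1010 − 932 = 78 mb.
78^0.619 ≈ 14.832.
V ≈ 5.8 × 14.832 ≈ 86.0 kt.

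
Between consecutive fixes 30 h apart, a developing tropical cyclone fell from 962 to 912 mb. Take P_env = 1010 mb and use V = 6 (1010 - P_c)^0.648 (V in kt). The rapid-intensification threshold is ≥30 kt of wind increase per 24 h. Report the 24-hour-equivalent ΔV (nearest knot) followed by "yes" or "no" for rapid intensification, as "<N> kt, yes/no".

V₁: ΔP = 48, V ≈ 6 × 48^0.648 ≈ 73.72 kt.
V₂: ΔP = 98, V ≈ 6 × 98^0.648 ≈ 117.08 kt.
ΔV over 30 h = 43.36 kt → 24 h equivalent = 43.36 × 24/30 ≈ 34.69 kt.
35 kt ≥ 30 kt ⇒ rapid intensification.

35 kt, yes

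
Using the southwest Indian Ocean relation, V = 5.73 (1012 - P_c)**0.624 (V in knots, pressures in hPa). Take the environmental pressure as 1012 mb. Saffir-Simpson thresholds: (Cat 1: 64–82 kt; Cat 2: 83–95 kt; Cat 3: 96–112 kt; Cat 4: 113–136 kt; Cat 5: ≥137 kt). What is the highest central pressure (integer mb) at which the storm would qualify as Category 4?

893 mb

Category 4 begins at V = 113 kt.
Required ΔP = (113/5.73)^(1/0.624) = 19.721^1.603 ≈ 118.90 mb.
P_c ≤ 1012 − 118.90 = 893.10, so the highest integer P_c is 893 mb.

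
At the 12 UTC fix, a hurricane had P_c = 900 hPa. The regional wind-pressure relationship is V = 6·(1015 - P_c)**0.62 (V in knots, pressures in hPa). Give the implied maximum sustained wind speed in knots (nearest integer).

114 kt

ΔP = 1015 − 900 = 115 hPa.
115^0.62 ≈ 18.951.
V ≈ 6 × 18.951 ≈ 113.7 kt.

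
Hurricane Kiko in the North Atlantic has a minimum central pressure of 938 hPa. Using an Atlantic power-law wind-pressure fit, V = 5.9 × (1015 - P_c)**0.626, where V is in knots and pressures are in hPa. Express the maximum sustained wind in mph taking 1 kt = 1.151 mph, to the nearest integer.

103 mph

ΔP = 1015 − 938 = 77 hPa.
V ≈ 5.9 × 77^0.626 = 5.9 × 15.169 ≈ 89.494 kt.
89.494 × 1.151 ≈ 103.01 mph → 103 mph.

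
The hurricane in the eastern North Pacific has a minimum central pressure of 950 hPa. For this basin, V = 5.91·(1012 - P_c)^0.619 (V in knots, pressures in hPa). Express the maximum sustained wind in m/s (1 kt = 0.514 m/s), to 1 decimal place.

39.1 m/s

ΔP = 1012 − 950 = 62 hPa.
V ≈ 5.91 × 62^0.619 = 5.91 × 12.867 ≈ 76.046 kt.
76.046 × 0.514 ≈ 39.09 m/s → 39.1 m/s.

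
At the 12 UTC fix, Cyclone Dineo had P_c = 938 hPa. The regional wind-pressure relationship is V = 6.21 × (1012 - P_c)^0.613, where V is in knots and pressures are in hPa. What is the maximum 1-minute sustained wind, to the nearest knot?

ΔP = 1012 − 938 = 74 hPa.
74^0.613 ≈ 13.991.
V ≈ 6.21 × 13.991 ≈ 86.9 kt.

87 kt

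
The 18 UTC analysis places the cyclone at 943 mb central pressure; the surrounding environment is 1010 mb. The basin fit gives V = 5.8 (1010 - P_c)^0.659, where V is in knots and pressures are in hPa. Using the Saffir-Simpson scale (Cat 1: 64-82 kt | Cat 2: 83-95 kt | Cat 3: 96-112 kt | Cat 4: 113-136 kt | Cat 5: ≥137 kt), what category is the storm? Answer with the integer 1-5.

2

ΔP = 1010 − 943 = 67 mb.
V ≈ 5.8 × 67^0.659 = 5.8 × 15.97 ≈ 93 kt.
93 kt falls in the Category 2 band.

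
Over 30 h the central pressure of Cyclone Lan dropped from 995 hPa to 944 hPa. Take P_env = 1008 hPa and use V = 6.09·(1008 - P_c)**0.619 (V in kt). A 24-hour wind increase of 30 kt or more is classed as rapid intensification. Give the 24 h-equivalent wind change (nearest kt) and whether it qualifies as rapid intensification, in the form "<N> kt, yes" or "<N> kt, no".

V₁: ΔP = 13, V ≈ 6.09 × 13^0.619 ≈ 29.80 kt.
V₂: ΔP = 64, V ≈ 6.09 × 64^0.619 ≈ 79.92 kt.
ΔV over 30 h = 50.12 kt → 24 h equivalent = 50.12 × 24/30 ≈ 40.10 kt.
40 kt ≥ 30 kt ⇒ rapid intensification.

40 kt, yes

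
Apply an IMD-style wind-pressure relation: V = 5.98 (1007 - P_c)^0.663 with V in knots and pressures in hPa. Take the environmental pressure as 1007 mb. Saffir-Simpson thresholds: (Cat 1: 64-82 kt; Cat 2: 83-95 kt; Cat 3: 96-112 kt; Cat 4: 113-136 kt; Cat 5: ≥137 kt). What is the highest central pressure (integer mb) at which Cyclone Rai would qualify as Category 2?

Category 2 begins at V = 83 kt.
Required ΔP = (83/5.98)^(1/0.663) = 13.880^1.508 ≈ 52.85 mb.
P_c ≤ 1007 − 52.85 = 954.15, so the highest integer P_c is 954 mb.

954 mb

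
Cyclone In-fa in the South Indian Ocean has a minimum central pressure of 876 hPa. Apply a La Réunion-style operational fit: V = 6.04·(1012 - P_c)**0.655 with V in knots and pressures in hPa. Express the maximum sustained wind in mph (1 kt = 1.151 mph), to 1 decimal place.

173.6 mph

ΔP = 1012 − 876 = 136 hPa.
V ≈ 6.04 × 136^0.655 = 6.04 × 24.973 ≈ 150.836 kt.
150.836 × 1.151 ≈ 173.61 mph → 173.6 mph.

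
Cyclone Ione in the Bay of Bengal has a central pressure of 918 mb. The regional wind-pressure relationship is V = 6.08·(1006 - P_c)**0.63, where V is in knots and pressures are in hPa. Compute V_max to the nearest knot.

ΔP = 1006 − 918 = 88 mb.
88^0.63 ≈ 16.789.
V ≈ 6.08 × 16.789 ≈ 102.1 kt.

102 kt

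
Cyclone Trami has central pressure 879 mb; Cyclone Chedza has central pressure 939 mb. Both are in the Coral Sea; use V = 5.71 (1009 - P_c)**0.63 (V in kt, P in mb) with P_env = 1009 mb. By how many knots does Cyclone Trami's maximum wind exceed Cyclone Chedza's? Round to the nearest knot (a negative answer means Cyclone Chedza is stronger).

40 kt

Cyclone Trami: ΔP = 130; V ≈ 5.71 × 130^0.63 ≈ 122.58 kt.
Cyclone Chedza: ΔP = 70; V ≈ 5.71 × 70^0.63 ≈ 82.99 kt.
Difference ≈ 122.58 − 82.99 = 39.59 → 40 kt.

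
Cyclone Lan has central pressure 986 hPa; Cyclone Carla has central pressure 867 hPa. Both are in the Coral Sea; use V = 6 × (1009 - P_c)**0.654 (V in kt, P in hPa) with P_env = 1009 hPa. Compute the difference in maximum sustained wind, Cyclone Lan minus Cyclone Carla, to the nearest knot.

-107 kt

Cyclone Lan: ΔP = 23; V ≈ 6 × 23^0.654 ≈ 46.64 kt.
Cyclone Carla: ΔP = 142; V ≈ 6 × 142^0.654 ≈ 153.37 kt.
Difference ≈ 46.64 − 153.37 = -106.73 → -107 kt.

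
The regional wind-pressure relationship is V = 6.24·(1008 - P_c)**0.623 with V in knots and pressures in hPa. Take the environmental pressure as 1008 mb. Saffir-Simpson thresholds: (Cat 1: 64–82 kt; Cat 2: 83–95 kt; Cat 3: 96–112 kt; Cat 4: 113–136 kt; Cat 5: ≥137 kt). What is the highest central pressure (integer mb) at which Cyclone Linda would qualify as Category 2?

944 mb

Category 2 begins at V = 83 kt.
Required ΔP = (83/6.24)^(1/0.623) = 13.301^1.605 ≈ 63.68 mb.
P_c ≤ 1008 − 63.68 = 944.32, so the highest integer P_c is 944 mb.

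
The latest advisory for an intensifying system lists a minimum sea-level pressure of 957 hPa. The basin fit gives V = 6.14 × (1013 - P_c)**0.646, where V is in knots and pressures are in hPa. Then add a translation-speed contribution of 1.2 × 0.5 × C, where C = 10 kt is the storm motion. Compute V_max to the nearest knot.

89 kt

ΔP = 1013 − 957 = 56 hPa.
56^0.646 ≈ 13.469.
V ≈ 6.14 × 13.469 ≈ 82.7 kt.
Translation term: 1.2 × 0.5 × 10 = 6 kt.
Corrected V ≈ 88.7 kt → 89 kt.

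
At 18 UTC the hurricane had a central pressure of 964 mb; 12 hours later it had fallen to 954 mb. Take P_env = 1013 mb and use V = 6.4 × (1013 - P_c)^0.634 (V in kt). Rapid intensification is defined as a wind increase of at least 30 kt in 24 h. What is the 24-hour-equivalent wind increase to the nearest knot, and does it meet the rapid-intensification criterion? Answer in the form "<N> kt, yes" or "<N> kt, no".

V₁: ΔP = 49, V ≈ 6.4 × 49^0.634 ≈ 75.47 kt.
V₂: ΔP = 59, V ≈ 6.4 × 59^0.634 ≈ 84.90 kt.
ΔV over 12 h = 9.43 kt → 24 h equivalent = 9.43 × 24/12 ≈ 18.86 kt.
19 kt < 30 kt ⇒ not rapid intensification.

19 kt, no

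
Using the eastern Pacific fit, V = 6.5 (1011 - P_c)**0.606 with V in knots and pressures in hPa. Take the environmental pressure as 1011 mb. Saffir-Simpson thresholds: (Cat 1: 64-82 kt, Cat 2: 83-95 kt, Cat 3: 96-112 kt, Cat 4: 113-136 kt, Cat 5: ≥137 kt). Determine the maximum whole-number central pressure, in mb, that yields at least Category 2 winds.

Category 2 begins at V = 83 kt.
Required ΔP = (83/6.5)^(1/0.606) = 12.769^1.650 ≈ 66.89 mb.
P_c ≤ 1011 − 66.89 = 944.11, so the highest integer P_c is 944 mb.

944 mb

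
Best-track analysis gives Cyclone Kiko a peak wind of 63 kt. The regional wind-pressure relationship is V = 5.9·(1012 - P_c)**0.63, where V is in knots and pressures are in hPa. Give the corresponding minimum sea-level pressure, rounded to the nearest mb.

ΔP = (V / 5.9)^(1/0.63) = (63/5.9)^1.587.
63/5.9 = 10.678; 10.678^1.587 ≈ 42.91 mb.
P_c = 1012 − 42.91 = 969.09 ≈ 969 mb.

969 mb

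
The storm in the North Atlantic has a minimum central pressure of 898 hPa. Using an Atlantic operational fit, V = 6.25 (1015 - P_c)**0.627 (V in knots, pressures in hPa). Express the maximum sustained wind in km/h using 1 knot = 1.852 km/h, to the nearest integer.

229 km/h

ΔP = 1015 − 898 = 117 hPa.
V ≈ 6.25 × 117^0.627 = 6.25 × 19.804 ≈ 123.775 kt.
123.775 × 1.852 ≈ 229.23 km/h → 229 km/h.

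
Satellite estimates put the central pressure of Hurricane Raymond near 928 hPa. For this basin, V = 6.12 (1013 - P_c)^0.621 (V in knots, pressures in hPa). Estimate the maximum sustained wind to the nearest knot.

ΔP = 1013 − 928 = 85 hPa.
85^0.621 ≈ 15.782.
V ≈ 6.12 × 15.782 ≈ 96.6 kt.

97 kt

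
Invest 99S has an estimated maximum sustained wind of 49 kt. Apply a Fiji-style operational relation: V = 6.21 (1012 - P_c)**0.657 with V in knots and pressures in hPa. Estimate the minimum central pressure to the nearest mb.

ΔP = (V / 6.21)^(1/0.657) = (49/6.21)^1.522.
49/6.21 = 7.890; 7.890^1.522 ≈ 23.20 mb.
P_c = 1012 − 23.20 = 988.80 ≈ 989 mb.

989 mb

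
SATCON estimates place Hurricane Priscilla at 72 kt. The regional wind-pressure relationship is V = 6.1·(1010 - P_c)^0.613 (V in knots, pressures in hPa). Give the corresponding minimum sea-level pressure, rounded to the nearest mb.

954 mb

ΔP = (V / 6.1)^(1/0.613) = (72/6.1)^1.631.
72/6.1 = 11.803; 11.803^1.631 ≈ 56.08 mb.
P_c = 1010 − 56.08 = 953.92 ≈ 954 mb.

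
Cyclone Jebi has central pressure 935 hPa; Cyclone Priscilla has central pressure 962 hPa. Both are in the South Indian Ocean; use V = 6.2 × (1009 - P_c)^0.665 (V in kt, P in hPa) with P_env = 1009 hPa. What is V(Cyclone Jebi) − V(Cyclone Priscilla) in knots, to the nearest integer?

Cyclone Jebi: ΔP = 74; V ≈ 6.2 × 74^0.665 ≈ 108.50 kt.
Cyclone Priscilla: ΔP = 47; V ≈ 6.2 × 47^0.665 ≈ 80.23 kt.
Difference ≈ 108.50 − 80.23 = 28.27 → 28 kt.

28 kt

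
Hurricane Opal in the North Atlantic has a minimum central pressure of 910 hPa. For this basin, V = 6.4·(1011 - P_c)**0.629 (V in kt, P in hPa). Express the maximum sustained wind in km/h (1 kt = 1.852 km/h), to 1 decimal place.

216.0 km/h

ΔP = 1011 − 910 = 101 hPa.
V ≈ 6.4 × 101^0.629 = 6.4 × 18.227 ≈ 116.654 kt.
116.654 × 1.852 ≈ 216.04 km/h → 216.0 km/h.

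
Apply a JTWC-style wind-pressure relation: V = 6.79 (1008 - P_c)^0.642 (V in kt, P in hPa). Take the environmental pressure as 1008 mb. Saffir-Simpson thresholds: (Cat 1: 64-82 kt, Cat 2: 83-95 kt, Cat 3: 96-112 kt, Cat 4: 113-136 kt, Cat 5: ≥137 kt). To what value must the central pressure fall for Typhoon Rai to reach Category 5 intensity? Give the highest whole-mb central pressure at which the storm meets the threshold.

Category 5 begins at V = 137 kt.
Required ΔP = (137/6.79)^(1/0.642) = 20.177^1.558 ≈ 107.77 mb.
P_c ≤ 1008 − 107.77 = 900.23, so the highest integer P_c is 900 mb.

900 mb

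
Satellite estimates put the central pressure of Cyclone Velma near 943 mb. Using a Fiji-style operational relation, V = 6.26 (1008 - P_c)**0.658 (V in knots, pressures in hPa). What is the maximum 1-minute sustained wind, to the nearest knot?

98 kt

ΔP = 1008 − 943 = 65 mb.
65^0.658 ≈ 15.592.
V ≈ 6.26 × 15.592 ≈ 97.6 kt.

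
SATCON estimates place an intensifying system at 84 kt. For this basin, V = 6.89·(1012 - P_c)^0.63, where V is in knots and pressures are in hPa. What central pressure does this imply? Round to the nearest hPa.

959 hPa

ΔP = (V / 6.89)^(1/0.63) = (84/6.89)^1.587.
84/6.89 = 12.192; 12.192^1.587 ≈ 52.95 hPa.
P_c = 1012 − 52.95 = 959.05 ≈ 959 hPa.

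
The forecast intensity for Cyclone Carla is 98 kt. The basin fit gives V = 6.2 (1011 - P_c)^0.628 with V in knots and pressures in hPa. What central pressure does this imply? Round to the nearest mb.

ΔP = (V / 6.2)^(1/0.628) = (98/6.2)^1.592.
98/6.2 = 15.806; 15.806^1.592 ≈ 81.09 mb.
P_c = 1011 − 81.09 = 929.91 ≈ 930 mb.

930 mb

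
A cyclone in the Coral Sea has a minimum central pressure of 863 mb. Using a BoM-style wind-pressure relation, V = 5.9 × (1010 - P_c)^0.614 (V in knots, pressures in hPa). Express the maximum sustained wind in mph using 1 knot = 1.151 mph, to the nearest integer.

145 mph

ΔP = 1010 − 863 = 147 mb.
V ≈ 5.9 × 147^0.614 = 5.9 × 21.416 ≈ 126.353 kt.
126.353 × 1.151 ≈ 145.43 mph → 145 mph.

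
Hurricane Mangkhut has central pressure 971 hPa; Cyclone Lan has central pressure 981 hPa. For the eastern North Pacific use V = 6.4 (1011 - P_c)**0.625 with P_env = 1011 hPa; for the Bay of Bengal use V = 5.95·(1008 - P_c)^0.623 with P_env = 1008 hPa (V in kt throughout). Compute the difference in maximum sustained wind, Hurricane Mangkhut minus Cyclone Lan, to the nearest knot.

18 kt

Hurricane Mangkhut: ΔP = 40; V ≈ 6.4 × 40^0.625 ≈ 64.19 kt.
Cyclone Lan: ΔP = 27; V ≈ 5.95 × 27^0.623 ≈ 46.37 kt.
Difference ≈ 64.19 − 46.37 = 17.82 → 18 kt.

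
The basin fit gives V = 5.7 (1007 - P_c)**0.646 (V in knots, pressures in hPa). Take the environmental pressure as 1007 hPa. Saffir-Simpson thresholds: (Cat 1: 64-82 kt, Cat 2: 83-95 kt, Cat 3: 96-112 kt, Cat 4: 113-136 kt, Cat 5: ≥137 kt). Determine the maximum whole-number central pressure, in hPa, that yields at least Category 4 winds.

Category 4 begins at V = 113 kt.
Required ΔP = (113/5.7)^(1/0.646) = 19.825^1.548 ≈ 101.87 hPa.
P_c ≤ 1007 − 101.87 = 905.13, so the highest integer P_c is 905 hPa.

905 hPa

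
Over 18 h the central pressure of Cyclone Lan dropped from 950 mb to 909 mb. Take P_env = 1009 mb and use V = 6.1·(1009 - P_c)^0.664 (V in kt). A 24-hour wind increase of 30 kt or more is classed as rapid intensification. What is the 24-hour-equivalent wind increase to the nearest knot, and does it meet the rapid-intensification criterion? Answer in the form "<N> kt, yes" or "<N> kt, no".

51 kt, yes

V₁: ΔP = 59, V ≈ 6.1 × 59^0.664 ≈ 91.45 kt.
V₂: ΔP = 100, V ≈ 6.1 × 100^0.664 ≈ 129.82 kt.
ΔV over 18 h = 38.37 kt → 24 h equivalent = 38.37 × 24/18 ≈ 51.16 kt.
51 kt ≥ 30 kt ⇒ rapid intensification.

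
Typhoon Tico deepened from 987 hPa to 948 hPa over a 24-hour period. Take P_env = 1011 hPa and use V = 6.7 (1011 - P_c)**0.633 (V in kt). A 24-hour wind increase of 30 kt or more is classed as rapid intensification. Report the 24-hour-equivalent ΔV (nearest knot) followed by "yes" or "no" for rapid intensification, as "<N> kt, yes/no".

42 kt, yes

V₁: ΔP = 24, V ≈ 6.7 × 24^0.633 ≈ 50.09 kt.
V₂: ΔP = 63, V ≈ 6.7 × 63^0.633 ≈ 92.27 kt.
ΔV over 24 h = 42.18 kt → 24 h equivalent = 42.18 × 24/24 ≈ 42.18 kt.
42 kt ≥ 30 kt ⇒ rapid intensification.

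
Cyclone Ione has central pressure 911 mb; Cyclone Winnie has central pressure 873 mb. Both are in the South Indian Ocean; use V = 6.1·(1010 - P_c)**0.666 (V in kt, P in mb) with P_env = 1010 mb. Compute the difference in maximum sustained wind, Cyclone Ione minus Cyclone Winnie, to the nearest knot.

Cyclone Ione: ΔP = 99; V ≈ 6.1 × 99^0.666 ≈ 130.14 kt.
Cyclone Winnie: ΔP = 137; V ≈ 6.1 × 137^0.666 ≈ 161.58 kt.
Difference ≈ 130.14 − 161.58 = -31.44 → -31 kt.

-31 kt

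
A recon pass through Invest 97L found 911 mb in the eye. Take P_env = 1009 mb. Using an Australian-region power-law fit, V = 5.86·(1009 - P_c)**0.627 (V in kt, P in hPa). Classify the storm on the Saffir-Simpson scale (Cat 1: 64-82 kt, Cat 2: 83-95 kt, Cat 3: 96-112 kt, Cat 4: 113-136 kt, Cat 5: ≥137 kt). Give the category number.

3

ΔP = 1009 − 911 = 98 mb.
V ≈ 5.86 × 98^0.627 = 5.86 × 17.72 ≈ 104 kt.
104 kt falls in the Category 3 band.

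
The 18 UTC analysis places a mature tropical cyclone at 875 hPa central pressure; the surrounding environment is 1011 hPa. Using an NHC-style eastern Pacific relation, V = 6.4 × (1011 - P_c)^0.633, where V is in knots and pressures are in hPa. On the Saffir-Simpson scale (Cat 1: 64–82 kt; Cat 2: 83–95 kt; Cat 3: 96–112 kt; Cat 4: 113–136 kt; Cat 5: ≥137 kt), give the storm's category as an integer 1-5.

5

ΔP = 1011 − 875 = 136 hPa.
V ≈ 6.4 × 136^0.633 = 6.4 × 22.41 ≈ 143 kt.
143 kt falls in the Category 5 band.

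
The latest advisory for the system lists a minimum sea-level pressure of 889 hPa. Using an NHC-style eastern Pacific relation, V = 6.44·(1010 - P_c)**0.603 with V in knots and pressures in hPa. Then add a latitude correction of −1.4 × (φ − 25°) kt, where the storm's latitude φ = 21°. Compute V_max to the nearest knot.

ΔP = 1010 − 889 = 121 hPa.
121^0.603 ≈ 18.027.
V ≈ 6.44 × 18.027 ≈ 116.1 kt.
Latitude correction: −1.4 × (21 − 25) = 5.6 kt.
Corrected V ≈ 121.7 kt → 122 kt.

122 kt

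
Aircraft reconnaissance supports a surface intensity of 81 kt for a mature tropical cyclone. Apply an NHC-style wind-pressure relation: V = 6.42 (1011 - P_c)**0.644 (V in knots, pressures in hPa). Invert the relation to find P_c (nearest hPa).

ΔP = (V / 6.42)^(1/0.644) = (81/6.42)^1.553.
81/6.42 = 12.617; 12.617^1.553 ≈ 51.23 hPa.
P_c = 1011 − 51.23 = 959.77 ≈ 960 hPa.

960 hPa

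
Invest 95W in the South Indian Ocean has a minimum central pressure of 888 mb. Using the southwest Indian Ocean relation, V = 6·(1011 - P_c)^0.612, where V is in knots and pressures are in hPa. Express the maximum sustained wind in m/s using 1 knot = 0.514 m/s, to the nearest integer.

ΔP = 1011 − 888 = 123 mb.
V ≈ 6 × 123^0.612 = 6 × 19.012 ≈ 114.070 kt.
114.070 × 0.514 ≈ 58.63 m/s → 59 m/s.

59 m/s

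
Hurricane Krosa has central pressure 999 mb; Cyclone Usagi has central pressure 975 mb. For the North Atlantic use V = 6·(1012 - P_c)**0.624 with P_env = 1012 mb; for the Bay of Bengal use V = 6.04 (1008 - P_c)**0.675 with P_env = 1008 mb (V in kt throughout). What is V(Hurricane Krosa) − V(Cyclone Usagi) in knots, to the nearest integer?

Hurricane Krosa: ΔP = 13; V ≈ 6 × 13^0.624 ≈ 29.73 kt.
Cyclone Usagi: ΔP = 33; V ≈ 6.04 × 33^0.675 ≈ 63.98 kt.
Difference ≈ 29.73 − 63.98 = -34.25 → -34 kt.

-34 kt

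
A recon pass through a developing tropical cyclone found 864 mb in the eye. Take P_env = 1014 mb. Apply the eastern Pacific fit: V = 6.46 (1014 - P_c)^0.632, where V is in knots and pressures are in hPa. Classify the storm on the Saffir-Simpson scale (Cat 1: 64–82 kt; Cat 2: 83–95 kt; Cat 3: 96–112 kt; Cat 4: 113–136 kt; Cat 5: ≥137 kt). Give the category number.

5

ΔP = 1014 − 864 = 150 mb.
V ≈ 6.46 × 150^0.632 = 6.46 × 23.73 ≈ 153 kt.
153 kt falls in the Category 5 band.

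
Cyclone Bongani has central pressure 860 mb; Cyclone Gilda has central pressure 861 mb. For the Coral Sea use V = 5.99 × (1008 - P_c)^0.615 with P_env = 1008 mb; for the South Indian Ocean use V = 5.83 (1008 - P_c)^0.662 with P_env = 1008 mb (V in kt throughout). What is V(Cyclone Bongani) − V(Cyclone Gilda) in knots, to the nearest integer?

-29 kt

Cyclone Bongani: ΔP = 148; V ≈ 5.99 × 148^0.615 ≈ 129.46 kt.
Cyclone Gilda: ΔP = 147; V ≈ 5.83 × 147^0.662 ≈ 158.65 kt.
Difference ≈ 129.46 − 158.65 = -29.19 → -29 kt.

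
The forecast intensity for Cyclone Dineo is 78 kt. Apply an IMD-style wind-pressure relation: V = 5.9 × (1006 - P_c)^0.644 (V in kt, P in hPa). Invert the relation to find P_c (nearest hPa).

ΔP = (V / 5.9)^(1/0.644) = (78/5.9)^1.553.
78/5.9 = 13.220; 13.220^1.553 ≈ 55.09 hPa.
P_c = 1006 − 55.09 = 950.91 ≈ 951 hPa.

951 hPa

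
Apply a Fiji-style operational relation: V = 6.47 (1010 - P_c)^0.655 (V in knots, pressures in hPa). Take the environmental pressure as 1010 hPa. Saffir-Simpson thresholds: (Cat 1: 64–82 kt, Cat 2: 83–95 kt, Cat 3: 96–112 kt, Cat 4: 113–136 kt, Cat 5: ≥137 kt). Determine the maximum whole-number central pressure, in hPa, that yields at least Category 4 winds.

931 hPa

Category 4 begins at V = 113 kt.
Required ΔP = (113/6.47)^(1/0.655) = 17.465^1.527 ≈ 78.79 hPa.
P_c ≤ 1010 − 78.79 = 931.21, so the highest integer P_c is 931 hPa.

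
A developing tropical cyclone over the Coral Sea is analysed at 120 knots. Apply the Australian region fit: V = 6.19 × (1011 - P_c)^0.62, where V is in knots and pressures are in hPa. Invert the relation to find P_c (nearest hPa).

892 hPa

ΔP = (V / 6.19)^(1/0.62) = (120/6.19)^1.613.
120/6.19 = 19.386; 19.386^1.613 ≈ 119.29 hPa.
P_c = 1011 − 119.29 = 891.71 ≈ 892 hPa.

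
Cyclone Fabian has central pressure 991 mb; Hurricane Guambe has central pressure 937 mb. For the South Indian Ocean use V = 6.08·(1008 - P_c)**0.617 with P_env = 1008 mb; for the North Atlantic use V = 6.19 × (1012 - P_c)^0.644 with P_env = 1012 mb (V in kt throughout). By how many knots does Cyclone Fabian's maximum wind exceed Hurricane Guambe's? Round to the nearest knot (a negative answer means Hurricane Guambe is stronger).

Cyclone Fabian: ΔP = 17; V ≈ 6.08 × 17^0.617 ≈ 34.92 kt.
Hurricane Guambe: ΔP = 75; V ≈ 6.19 × 75^0.644 ≈ 99.82 kt.
Difference ≈ 34.92 − 99.82 = -64.90 → -65 kt.

-65 kt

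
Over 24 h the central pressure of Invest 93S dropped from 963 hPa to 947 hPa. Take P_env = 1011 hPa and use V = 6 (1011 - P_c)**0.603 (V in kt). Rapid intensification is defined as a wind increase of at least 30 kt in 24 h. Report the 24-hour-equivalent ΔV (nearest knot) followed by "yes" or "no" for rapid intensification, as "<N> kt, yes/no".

12 kt, no

V₁: ΔP = 48, V ≈ 6 × 48^0.603 ≈ 61.94 kt.
V₂: ΔP = 64, V ≈ 6 × 64^0.603 ≈ 73.67 kt.
ΔV over 24 h = 11.73 kt → 24 h equivalent = 11.73 × 24/24 ≈ 11.73 kt.
12 kt < 30 kt ⇒ not rapid intensification.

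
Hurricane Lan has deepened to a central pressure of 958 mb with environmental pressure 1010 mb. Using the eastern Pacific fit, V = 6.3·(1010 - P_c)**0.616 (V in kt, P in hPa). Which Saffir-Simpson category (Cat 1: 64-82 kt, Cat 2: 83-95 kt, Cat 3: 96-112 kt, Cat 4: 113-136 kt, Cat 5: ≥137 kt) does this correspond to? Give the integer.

1

ΔP = 1010 − 958 = 52 mb.
V ≈ 6.3 × 52^0.616 = 6.3 × 11.40 ≈ 72 kt.
72 kt falls in the Category 1 band.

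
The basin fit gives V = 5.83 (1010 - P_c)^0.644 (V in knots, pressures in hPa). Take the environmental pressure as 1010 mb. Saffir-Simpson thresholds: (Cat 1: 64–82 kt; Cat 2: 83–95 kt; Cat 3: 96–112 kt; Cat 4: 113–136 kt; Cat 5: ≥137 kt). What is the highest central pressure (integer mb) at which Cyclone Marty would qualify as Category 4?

Category 4 begins at V = 113 kt.
Required ΔP = (113/5.83)^(1/0.644) = 19.383^1.553 ≈ 99.79 mb.
P_c ≤ 1010 − 99.79 = 910.21, so the highest integer P_c is 910 mb.

910 mb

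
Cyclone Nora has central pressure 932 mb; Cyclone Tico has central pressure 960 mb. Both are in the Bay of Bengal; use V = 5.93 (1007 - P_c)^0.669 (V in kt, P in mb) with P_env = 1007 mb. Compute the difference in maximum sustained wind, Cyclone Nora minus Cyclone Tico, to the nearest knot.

29 kt

Cyclone Nora: ΔP = 75; V ≈ 5.93 × 75^0.669 ≈ 106.53 kt.
Cyclone Tico: ΔP = 47; V ≈ 5.93 × 47^0.669 ≈ 77.93 kt.
Difference ≈ 106.53 − 77.93 = 28.60 → 29 kt.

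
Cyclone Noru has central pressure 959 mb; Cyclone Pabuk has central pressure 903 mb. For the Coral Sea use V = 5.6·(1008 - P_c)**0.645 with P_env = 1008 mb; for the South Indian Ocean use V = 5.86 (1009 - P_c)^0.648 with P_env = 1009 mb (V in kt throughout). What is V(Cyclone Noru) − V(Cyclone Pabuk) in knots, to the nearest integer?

Cyclone Noru: ΔP = 49; V ≈ 5.6 × 49^0.645 ≈ 68.92 kt.
Cyclone Pabuk: ΔP = 106; V ≈ 5.86 × 106^0.648 ≈ 120.31 kt.
Difference ≈ 68.92 − 120.31 = -51.39 → -51 kt.

-51 kt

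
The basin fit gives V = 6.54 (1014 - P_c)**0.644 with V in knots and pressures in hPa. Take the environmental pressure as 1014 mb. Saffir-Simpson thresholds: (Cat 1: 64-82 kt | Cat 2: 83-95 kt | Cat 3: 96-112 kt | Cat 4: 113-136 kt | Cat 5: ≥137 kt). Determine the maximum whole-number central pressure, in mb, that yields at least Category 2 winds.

962 mb

Category 2 begins at V = 83 kt.
Required ΔP = (83/6.54)^(1/0.644) = 12.691^1.553 ≈ 51.70 mb.
P_c ≤ 1014 − 51.70 = 962.30, so the highest integer P_c is 962 mb.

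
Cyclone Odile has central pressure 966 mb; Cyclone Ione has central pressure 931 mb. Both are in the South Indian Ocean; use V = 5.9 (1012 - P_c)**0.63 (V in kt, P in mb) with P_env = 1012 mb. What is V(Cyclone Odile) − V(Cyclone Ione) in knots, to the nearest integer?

-28 kt

Cyclone Odile: ΔP = 46; V ≈ 5.9 × 46^0.63 ≈ 65.82 kt.
Cyclone Ione: ΔP = 81; V ≈ 5.9 × 81^0.63 ≈ 94.02 kt.
Difference ≈ 65.82 − 94.02 = -28.20 → -28 kt.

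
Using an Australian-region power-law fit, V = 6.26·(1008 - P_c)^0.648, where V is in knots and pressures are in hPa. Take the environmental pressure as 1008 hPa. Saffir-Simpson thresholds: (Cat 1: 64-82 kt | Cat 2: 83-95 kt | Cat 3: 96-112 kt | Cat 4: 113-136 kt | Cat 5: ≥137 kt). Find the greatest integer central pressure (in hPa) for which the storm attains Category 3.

940 hPa

Category 3 begins at V = 96 kt.
Required ΔP = (96/6.26)^(1/0.648) = 15.335^1.543 ≈ 67.57 hPa.
P_c ≤ 1008 − 67.57 = 940.43, so the highest integer P_c is 940 hPa.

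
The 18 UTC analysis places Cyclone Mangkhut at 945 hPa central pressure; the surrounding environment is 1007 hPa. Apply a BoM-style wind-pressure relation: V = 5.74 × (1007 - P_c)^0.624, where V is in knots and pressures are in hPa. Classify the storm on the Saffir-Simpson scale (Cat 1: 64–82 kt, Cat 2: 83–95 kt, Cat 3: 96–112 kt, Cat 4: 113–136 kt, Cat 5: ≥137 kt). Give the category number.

ΔP = 1007 − 945 = 62 hPa.
V ≈ 5.74 × 62^0.624 = 5.74 × 13.14 ≈ 75 kt.
75 kt falls in the Category 1 band.

1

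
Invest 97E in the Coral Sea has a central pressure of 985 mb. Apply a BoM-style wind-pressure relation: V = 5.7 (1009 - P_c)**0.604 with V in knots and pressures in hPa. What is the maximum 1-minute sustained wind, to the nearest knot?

39 kt

ΔP = 1009 − 985 = 24 mb.
24^0.604 ≈ 6.818.
V ≈ 5.7 × 6.818 ≈ 38.9 kt.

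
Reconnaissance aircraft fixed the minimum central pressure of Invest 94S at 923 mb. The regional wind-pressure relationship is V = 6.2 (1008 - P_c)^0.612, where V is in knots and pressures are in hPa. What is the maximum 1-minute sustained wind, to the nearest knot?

ΔP = 1008 − 923 = 85 mb.
85^0.612 ≈ 15.164.
V ≈ 6.2 × 15.164 ≈ 94.0 kt.

94 kt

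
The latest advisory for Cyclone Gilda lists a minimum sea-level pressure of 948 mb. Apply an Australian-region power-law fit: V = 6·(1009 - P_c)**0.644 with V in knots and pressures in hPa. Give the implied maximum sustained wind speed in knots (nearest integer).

85 kt

ΔP = 1009 − 948 = 61 mb.
61^0.644 ≈ 14.117.
V ≈ 6 × 14.117 ≈ 84.7 kt.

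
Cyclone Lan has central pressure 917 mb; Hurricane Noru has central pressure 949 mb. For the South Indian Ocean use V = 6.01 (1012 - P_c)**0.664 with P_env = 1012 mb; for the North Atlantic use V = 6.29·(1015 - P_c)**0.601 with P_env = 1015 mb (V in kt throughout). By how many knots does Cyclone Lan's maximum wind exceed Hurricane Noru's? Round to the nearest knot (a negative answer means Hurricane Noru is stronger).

46 kt

Cyclone Lan: ΔP = 95; V ≈ 6.01 × 95^0.664 ≈ 123.62 kt.
Hurricane Noru: ΔP = 66; V ≈ 6.29 × 66^0.601 ≈ 78.02 kt.
Difference ≈ 123.62 − 78.02 = 45.60 → 46 kt.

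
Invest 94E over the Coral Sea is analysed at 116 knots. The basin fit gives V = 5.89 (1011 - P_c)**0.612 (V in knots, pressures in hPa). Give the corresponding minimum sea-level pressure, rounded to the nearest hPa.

881 hPa

ΔP = (V / 5.89)^(1/0.612) = (116/5.89)^1.634.
116/5.89 = 19.694; 19.694^1.634 ≈ 130.30 hPa.
P_c = 1011 − 130.30 = 880.70 ≈ 881 hPa.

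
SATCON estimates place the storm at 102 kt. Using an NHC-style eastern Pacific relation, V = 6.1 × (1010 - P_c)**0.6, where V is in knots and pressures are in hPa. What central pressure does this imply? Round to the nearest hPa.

901 hPa

ΔP = (V / 6.1)^(1/0.6) = (102/6.1)^1.667.
102/6.1 = 16.721; 16.721^1.667 ≈ 109.34 hPa.
P_c = 1010 − 109.34 = 900.66 ≈ 901 hPa.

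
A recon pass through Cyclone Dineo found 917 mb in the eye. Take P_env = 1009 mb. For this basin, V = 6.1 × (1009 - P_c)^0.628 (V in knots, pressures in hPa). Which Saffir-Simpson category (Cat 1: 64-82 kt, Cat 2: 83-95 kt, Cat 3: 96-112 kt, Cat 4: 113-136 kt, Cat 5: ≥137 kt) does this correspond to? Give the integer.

ΔP = 1009 − 917 = 92 mb.
V ≈ 6.1 × 92^0.628 = 6.1 × 17.11 ≈ 104 kt.
104 kt falls in the Category 3 band.

3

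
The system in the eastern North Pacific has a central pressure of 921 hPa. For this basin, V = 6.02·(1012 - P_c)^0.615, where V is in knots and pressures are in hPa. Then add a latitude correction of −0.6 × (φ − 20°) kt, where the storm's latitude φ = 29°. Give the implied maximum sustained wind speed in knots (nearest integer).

91 kt

ΔP = 1012 − 921 = 91 hPa.
91^0.615 ≈ 16.025.
V ≈ 6.02 × 16.025 ≈ 96.5 kt.
Latitude correction: −0.6 × (29 − 20) = -5.4 kt.
Corrected V ≈ 91.1 kt → 91 kt.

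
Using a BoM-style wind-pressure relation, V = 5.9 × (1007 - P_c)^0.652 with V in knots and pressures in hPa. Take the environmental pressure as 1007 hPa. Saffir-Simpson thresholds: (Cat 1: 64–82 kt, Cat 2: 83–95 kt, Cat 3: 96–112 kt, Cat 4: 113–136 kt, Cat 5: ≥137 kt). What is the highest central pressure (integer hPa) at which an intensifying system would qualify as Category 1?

968 hPa

Category 1 begins at V = 64 kt.
Required ΔP = (64/5.9)^(1/0.652) = 10.847^1.534 ≈ 38.72 hPa.
P_c ≤ 1007 − 38.72 = 968.28, so the highest integer P_c is 968 hPa.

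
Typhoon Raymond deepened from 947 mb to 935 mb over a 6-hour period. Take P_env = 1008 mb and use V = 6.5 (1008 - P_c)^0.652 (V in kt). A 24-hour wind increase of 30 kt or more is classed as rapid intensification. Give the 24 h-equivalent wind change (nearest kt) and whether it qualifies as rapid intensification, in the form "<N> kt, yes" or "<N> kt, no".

V₁: ΔP = 61, V ≈ 6.5 × 61^0.652 ≈ 94.83 kt.
V₂: ΔP = 73, V ≈ 6.5 × 73^0.652 ≈ 106.61 kt.
ΔV over 6 h = 11.78 kt → 24 h equivalent = 11.78 × 24/6 ≈ 47.12 kt.
47 kt ≥ 30 kt ⇒ rapid intensification.

47 kt, yes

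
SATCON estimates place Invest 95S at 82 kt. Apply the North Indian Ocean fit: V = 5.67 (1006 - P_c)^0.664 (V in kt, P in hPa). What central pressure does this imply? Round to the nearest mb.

ΔP = (V / 5.67)^(1/0.664) = (82/5.67)^1.506.
82/5.67 = 14.462; 14.462^1.506 ≈ 55.89 mb.
P_c = 1006 − 55.89 = 950.11 ≈ 950 mb.

950 mb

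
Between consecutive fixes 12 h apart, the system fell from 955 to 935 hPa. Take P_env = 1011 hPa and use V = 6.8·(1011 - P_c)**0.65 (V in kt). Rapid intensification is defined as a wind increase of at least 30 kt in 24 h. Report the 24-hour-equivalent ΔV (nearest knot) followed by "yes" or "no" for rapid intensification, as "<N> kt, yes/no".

V₁: ΔP = 56, V ≈ 6.8 × 56^0.65 ≈ 93.07 kt.
V₂: ΔP = 76, V ≈ 6.8 × 76^0.65 ≈ 113.51 kt.
ΔV over 12 h = 20.44 kt → 24 h equivalent = 20.44 × 24/12 ≈ 40.88 kt.
41 kt ≥ 30 kt ⇒ rapid intensification.

41 kt, yes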